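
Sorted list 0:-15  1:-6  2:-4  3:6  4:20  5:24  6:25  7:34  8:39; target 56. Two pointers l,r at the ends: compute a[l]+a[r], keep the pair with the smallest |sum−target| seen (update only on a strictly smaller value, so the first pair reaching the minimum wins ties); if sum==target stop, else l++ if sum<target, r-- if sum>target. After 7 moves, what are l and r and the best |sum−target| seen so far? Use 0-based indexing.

[0,8] -15+39=24 d=32 * → l++
[1,8] -6+39=33 d=23 * → l++
[2,8] -4+39=35 d=21 * → l++
[3,8] 6+39=45 d=11 * → l++
[4,8] 20+39=59 d=3 * → r--
[4,7] 20+34=54 d=2 * → l++
[5,7] 24+34=58 d=2 → r--

l=5, r=6, best |Δ|=2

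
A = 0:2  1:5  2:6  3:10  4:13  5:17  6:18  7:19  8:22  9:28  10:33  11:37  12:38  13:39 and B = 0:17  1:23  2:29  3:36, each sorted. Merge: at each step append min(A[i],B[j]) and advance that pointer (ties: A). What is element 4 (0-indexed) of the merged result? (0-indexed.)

merged[4] = 13

[i=0,j=0] A[i]=2<=B[j]=17 take 2 → i++
[i=1,j=0] A[i]=5<=B[j]=17 take 5 → i++
[i=2,j=0] A[i]=6<=B[j]=17 take 6 → i++
[i=3,j=0] A[i]=10<=B[j]=17 take 10 → i++
[i=4,j=0] A[i]=13<=B[j]=17 take 13 → i++
[i=5,j=0] A[i]=17<=B[j]=17 take 17 → i++
[i=6,j=0] A[i]=18>B[j]=17 take 17 → j++
[i=6,j=1] A[i]=18<=B[j]=23 take 18 → i++
[i=7,j=1] A[i]=19<=B[j]=23 take 19 → i++
[i=8,j=1] A[i]=22<=B[j]=23 take 22 → i++
[i=9,j=1] A[i]=28>B[j]=23 take 23 → j++
[i=9,j=2] A[i]=28<=B[j]=29 take 28 → i++
[i=10,j=2] A[i]=33>B[j]=29 take 29 → j++
[i=10,j=3] A[i]=33<=B[j]=36 take 33 → i++
[i=11,j=3] A[i]=37>B[j]=36 take 36 → j++
[i=11,j=4] B done, take A[i]=37 → i++
[i=12,j=4] B done, take A[i]=38 → i++
[i=13,j=4] B done, take A[i]=39 → i++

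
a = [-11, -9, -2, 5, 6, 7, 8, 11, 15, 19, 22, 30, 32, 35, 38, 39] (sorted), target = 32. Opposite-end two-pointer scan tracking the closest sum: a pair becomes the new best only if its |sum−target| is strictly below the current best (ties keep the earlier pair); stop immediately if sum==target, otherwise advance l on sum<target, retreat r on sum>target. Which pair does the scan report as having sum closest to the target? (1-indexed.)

[1,16] -11+39=28 d=4 * → l++
[2,16] -9+39=30 d=2 * → l++
[3,16] -2+39=37 d=5 → r--
[3,15] -2+38=36 d=4 → r--
[3,14] -2+35=33 d=1 * → r--
[3,13] -2+32=30 d=2 → l++
[4,13] 5+32=37 d=5 → r--
[4,12] 5+30=35 d=3 → r--
[4,11] 5+22=27 d=5 → l++
[5,11] 6+22=28 d=4 → l++
[6,11] 7+22=29 d=3 → l++
[7,11] 8+22=30 d=2 → l++
[8,11] 11+22=33 d=1 → r--
[8,10] 11+19=30 d=2 → l++
[9,10] 15+19=34 d=2 → r--

pair (-2, 35) with sum 33 (|Δ|=1)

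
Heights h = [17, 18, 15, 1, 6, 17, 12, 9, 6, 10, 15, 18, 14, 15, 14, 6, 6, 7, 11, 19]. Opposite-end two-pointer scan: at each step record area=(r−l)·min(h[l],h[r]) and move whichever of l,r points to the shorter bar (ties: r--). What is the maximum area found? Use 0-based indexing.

l=0 r=19: min(17,19)*19=323 best=323 *, l++
l=1 r=19: min(18,19)*18=324 best=324 *, l++
l=2 r=19: min(15,19)*17=255 best=324, l++
l=3 r=19: min(1,19)*16=16 best=324, l++
l=4 r=19: min(6,19)*15=90 best=324, l++
l=5 r=19: min(17,19)*14=238 best=324, l++
l=6 r=19: min(12,19)*13=156 best=324, l++
l=7 r=19: min(9,19)*12=108 best=324, l++
l=8 r=19: min(6,19)*11=66 best=324, l++
l=9 r=19: min(10,19)*10=100 best=324, l++
l=10 r=19: min(15,19)*9=135 best=324, l++
l=11 r=19: min(18,19)*8=144 best=324, l++
l=12 r=19: min(14,19)*7=98 best=324, l++
l=13 r=19: min(15,19)*6=90 best=324, l++
l=14 r=19: min(14,19)*5=70 best=324, l++
l=15 r=19: min(6,19)*4=24 best=324, l++
l=16 r=19: min(6,19)*3=18 best=324, l++
l=17 r=19: min(7,19)*2=14 best=324, l++
l=18 r=19: min(11,19)*1=11 best=324, l++

max area = 324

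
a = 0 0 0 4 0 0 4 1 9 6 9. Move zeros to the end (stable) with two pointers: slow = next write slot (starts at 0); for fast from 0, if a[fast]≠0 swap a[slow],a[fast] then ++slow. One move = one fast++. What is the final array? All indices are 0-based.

[4, 4, 1, 9, 6, 9, 0, 0, 0, 0, 0]

(s=0,f=0) a[fast]=0 → fast++
(s=0,f=1) a[fast]=0 → fast++
(s=0,f=2) a[fast]=0 → fast++
(s=0,f=3) a[fast]=4≠0 swap→a[0]=4 → slow++,fast++
(s=1,f=4) a[fast]=0 → fast++
(s=1,f=5) a[fast]=0 → fast++
(s=1,f=6) a[fast]=4≠0 swap→a[1]=4 → slow++,fast++
(s=2,f=7) a[fast]=1≠0 swap→a[2]=1 → slow++,fast++
(s=3,f=8) a[fast]=9≠0 swap→a[3]=9 → slow++,fast++
(s=4,f=9) a[fast]=6≠0 swap→a[4]=6 → slow++,fast++
(s=5,f=10) a[fast]=9≠0 swap→a[5]=9 → slow++,fast++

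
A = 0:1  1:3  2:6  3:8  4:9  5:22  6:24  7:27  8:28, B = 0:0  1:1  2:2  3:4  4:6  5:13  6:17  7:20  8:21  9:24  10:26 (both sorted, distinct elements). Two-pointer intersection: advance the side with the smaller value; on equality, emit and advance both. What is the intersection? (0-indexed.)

intersection = [1, 6, 24]

i=0 j=0: 1>0, j++
i=0 j=1: 1==1 emit, i++,j++
i=1 j=2: 3>2, j++
i=1 j=3: 3<4, i++
i=2 j=3: 6>4, j++
i=2 j=4: 6==6 emit, i++,j++
i=3 j=5: 8<13, i++
i=4 j=5: 9<13, i++
i=5 j=5: 22>13, j++
i=5 j=6: 22>17, j++
i=5 j=7: 22>20, j++
i=5 j=8: 22>21, j++
i=5 j=9: 22<24, i++
i=6 j=9: 24==24 emit, i++,j++
i=7 j=10: 27>26, j++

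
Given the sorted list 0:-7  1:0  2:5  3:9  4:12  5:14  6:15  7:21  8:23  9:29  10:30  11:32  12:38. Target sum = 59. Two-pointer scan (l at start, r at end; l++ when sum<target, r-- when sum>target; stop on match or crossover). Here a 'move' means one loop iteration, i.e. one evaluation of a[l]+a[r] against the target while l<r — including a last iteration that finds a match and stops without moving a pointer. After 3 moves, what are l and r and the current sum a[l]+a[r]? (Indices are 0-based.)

l=3, r=12, sum=47

l=0 r=12: -7+38=31 <59, l++
l=1 r=12: 0+38=38 <59, l++
l=2 r=12: 5+38=43 <59, l++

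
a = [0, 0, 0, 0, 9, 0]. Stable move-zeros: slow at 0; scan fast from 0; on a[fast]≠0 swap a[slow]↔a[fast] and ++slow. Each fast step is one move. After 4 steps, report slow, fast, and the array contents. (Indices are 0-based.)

(s=0,f=0) a[fast]=0 → fast++
(s=0,f=1) a[fast]=0 → fast++
(s=0,f=2) a[fast]=0 → fast++
(s=0,f=3) a[fast]=0 → fast++

slow=0, fast=4, a=[0, 0, 0, 0, 9, 0]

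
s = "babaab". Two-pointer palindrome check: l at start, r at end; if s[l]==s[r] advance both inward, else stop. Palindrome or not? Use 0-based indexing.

not a palindrome (mismatch at 2,3)

l=0 r=5: 'b'=='b', l++,r--
l=1 r=4: 'a'=='a', l++,r--
l=2 r=3: 'b'!='a', stop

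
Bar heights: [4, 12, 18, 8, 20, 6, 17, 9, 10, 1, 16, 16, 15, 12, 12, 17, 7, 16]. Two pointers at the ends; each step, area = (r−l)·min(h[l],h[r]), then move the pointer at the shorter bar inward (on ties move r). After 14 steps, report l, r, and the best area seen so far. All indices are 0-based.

l=0 r=17: min(4,16)*17=68 best=68 *, l++
l=1 r=17: min(12,16)*16=192 best=192 *, l++
l=2 r=17: min(18,16)*15=240 best=240 *, r--
l=2 r=16: min(18,7)*14=98 best=240, r--
l=2 r=15: min(18,17)*13=221 best=240, r--
l=2 r=14: min(18,12)*12=144 best=240, r--
l=2 r=13: min(18,12)*11=132 best=240, r--
l=2 r=12: min(18,15)*10=150 best=240, r--
l=2 r=11: min(18,16)*9=144 best=240, r--
l=2 r=10: min(18,16)*8=128 best=240, r--
l=2 r=9: min(18,1)*7=7 best=240, r--
l=2 r=8: min(18,10)*6=60 best=240, r--
l=2 r=7: min(18,9)*5=45 best=240, r--
l=2 r=6: min(18,17)*4=68 best=240, r--

l=2, r=5, best area=240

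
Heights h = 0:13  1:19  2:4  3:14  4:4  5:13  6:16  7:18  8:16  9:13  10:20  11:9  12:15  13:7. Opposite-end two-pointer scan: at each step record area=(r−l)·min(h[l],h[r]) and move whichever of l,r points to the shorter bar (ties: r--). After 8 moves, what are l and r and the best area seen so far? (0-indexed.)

[0,13] min(13,7)*13=91 best=91 * → r--
[0,12] min(13,15)*12=156 best=156 * → l++
[1,12] min(19,15)*11=165 best=165 * → r--
[1,11] min(19,9)*10=90 best=165 → r--
[1,10] min(19,20)*9=171 best=171 * → l++
[2,10] min(4,20)*8=32 best=171 → l++
[3,10] min(14,20)*7=98 best=171 → l++
[4,10] min(4,20)*6=24 best=171 → l++

l=5, r=10, best area=171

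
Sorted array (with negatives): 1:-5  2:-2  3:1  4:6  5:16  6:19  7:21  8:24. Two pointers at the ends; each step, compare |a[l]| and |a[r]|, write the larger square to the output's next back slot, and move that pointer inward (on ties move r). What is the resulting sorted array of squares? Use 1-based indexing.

l=1 r=8: |-5|<=|24| out[8]=576, r--
l=1 r=7: |-5|<=|21| out[7]=441, r--
l=1 r=6: |-5|<=|19| out[6]=361, r--
l=1 r=5: |-5|<=|16| out[5]=256, r--
l=1 r=4: |-5|<=|6| out[4]=36, r--
l=1 r=3: |-5|>|1| out[3]=25, l++
l=2 r=3: |-2|>|1| out[2]=4, l++
l=3 r=3: |1|<=|1| out[1]=1, r--

[1, 4, 25, 36, 256, 361, 441, 576]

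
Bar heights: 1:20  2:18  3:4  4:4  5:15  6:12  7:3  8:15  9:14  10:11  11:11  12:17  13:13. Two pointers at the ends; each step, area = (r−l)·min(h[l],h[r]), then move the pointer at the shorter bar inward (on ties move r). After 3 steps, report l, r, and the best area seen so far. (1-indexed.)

l=1, r=10, best area=187

l=1 r=13: min(20,13)*12=156 best=156 *, r--
l=1 r=12: min(20,17)*11=187 best=187 *, r--
l=1 r=11: min(20,11)*10=110 best=187, r--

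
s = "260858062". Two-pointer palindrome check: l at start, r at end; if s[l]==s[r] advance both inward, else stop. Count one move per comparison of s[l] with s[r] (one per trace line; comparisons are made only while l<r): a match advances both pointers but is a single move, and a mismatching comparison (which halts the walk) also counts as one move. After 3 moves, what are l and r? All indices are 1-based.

l=1 r=9: '2'=='2', l++,r--
l=2 r=8: '6'=='6', l++,r--
l=3 r=7: '0'=='0', l++,r--

l=4, r=6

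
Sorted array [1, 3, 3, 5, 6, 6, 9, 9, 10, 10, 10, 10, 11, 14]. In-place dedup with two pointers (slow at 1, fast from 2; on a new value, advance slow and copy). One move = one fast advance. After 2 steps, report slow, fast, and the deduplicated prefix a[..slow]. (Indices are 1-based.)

slow=2, fast=4, prefix=[1, 3]

slow=1 fast=2: a[fast]=3≠a[slow]=1 write a[2]=3, slow++,fast++
slow=2 fast=3: a[fast]=3=a[slow] dup, fast++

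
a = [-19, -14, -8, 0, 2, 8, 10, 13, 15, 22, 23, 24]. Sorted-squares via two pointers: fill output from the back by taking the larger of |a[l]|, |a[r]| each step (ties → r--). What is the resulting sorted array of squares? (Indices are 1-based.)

[0, 4, 64, 64, 100, 169, 196, 225, 361, 484, 529, 576]

[1,12] |-19|<=|24| out[12]=576 → r--
[1,11] |-19|<=|23| out[11]=529 → r--
[1,10] |-19|<=|22| out[10]=484 → r--
[1,9] |-19|>|15| out[9]=361 → l++
[2,9] |-14|<=|15| out[8]=225 → r--
[2,8] |-14|>|13| out[7]=196 → l++
[3,8] |-8|<=|13| out[6]=169 → r--
[3,7] |-8|<=|10| out[5]=100 → r--
[3,6] |-8|<=|8| out[4]=64 → r--
[3,5] |-8|>|2| out[3]=64 → l++
[4,5] |0|<=|2| out[2]=4 → r--
[4,4] |0|<=|0| out[1]=0 → r--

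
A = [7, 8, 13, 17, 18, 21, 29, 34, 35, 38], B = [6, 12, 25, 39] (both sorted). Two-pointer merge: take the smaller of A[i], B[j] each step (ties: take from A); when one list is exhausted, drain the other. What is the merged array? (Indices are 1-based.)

i=1 j=1: A[i]=7>B[j]=6 take 6, j++
i=1 j=2: A[i]=7<=B[j]=12 take 7, i++
i=2 j=2: A[i]=8<=B[j]=12 take 8, i++
i=3 j=2: A[i]=13>B[j]=12 take 12, j++
i=3 j=3: A[i]=13<=B[j]=25 take 13, i++
i=4 j=3: A[i]=17<=B[j]=25 take 17, i++
i=5 j=3: A[i]=18<=B[j]=25 take 18, i++
i=6 j=3: A[i]=21<=B[j]=25 take 21, i++
i=7 j=3: A[i]=29>B[j]=25 take 25, j++
i=7 j=4: A[i]=29<=B[j]=39 take 29, i++
i=8 j=4: A[i]=34<=B[j]=39 take 34, i++
i=9 j=4: A[i]=35<=B[j]=39 take 35, i++
i=10 j=4: A[i]=38<=B[j]=39 take 38, i++
i=11 j=4: A done, take B[j]=39, j++

[6, 7, 8, 12, 13, 17, 18, 21, 25, 29, 34, 35, 38, 39]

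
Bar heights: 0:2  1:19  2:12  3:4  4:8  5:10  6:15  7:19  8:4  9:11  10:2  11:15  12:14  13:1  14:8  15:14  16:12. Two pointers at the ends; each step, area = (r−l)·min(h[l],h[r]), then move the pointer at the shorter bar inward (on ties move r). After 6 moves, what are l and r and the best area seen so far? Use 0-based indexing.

l=1, r=11, best area=196

[0,16] min(2,12)*16=32 best=32 * → l++
[1,16] min(19,12)*15=180 best=180 * → r--
[1,15] min(19,14)*14=196 best=196 * → r--
[1,14] min(19,8)*13=104 best=196 → r--
[1,13] min(19,1)*12=12 best=196 → r--
[1,12] min(19,14)*11=154 best=196 → r--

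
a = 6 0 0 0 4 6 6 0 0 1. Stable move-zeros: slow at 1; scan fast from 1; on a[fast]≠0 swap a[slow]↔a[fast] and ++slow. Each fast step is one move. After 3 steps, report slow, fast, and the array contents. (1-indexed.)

(s=1,f=1) a[fast]=6≠0 swap→a[1]=6 → slow++,fast++
(s=2,f=2) a[fast]=0 → fast++
(s=2,f=3) a[fast]=0 → fast++

slow=2, fast=4, a=[6, 0, 0, 0, 4, 6, 6, 0, 0, 1]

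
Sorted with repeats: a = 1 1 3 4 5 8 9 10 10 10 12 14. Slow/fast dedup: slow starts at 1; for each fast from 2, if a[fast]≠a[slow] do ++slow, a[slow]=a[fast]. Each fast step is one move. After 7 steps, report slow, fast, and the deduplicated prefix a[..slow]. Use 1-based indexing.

slow=1 fast=2: a[fast]=1=a[slow] dup, fast++
slow=1 fast=3: a[fast]=3≠a[slow]=1 write a[2]=3, slow++,fast++
slow=2 fast=4: a[fast]=4≠a[slow]=3 write a[3]=4, slow++,fast++
slow=3 fast=5: a[fast]=5≠a[slow]=4 write a[4]=5, slow++,fast++
slow=4 fast=6: a[fast]=8≠a[slow]=5 write a[5]=8, slow++,fast++
slow=5 fast=7: a[fast]=9≠a[slow]=8 write a[6]=9, slow++,fast++
slow=6 fast=8: a[fast]=10≠a[slow]=9 write a[7]=10, slow++,fast++

slow=7, fast=9, prefix=[1, 3, 4, 5, 8, 9, 10]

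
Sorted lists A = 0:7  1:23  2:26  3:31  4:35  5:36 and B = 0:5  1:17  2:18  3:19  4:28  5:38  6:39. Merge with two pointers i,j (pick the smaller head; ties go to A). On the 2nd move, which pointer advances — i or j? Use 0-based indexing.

[i=0,j=0] A[i]=7>B[j]=5 take 5 → j++
[i=0,j=1] A[i]=7<=B[j]=17 take 7 → i++

i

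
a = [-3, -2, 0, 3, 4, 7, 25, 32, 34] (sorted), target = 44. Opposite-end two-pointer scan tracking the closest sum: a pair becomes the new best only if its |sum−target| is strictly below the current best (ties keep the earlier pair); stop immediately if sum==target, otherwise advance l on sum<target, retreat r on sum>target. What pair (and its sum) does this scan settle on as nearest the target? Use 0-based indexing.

l=0 r=8: -3+34=31 d=13 *, l++
l=1 r=8: -2+34=32 d=12 *, l++
l=2 r=8: 0+34=34 d=10 *, l++
l=3 r=8: 3+34=37 d=7 *, l++
l=4 r=8: 4+34=38 d=6 *, l++
l=5 r=8: 7+34=41 d=3 *, l++
l=6 r=8: 25+34=59 d=15, r--
l=6 r=7: 25+32=57 d=13, r--

pair (7, 34) with sum 41 (|Δ|=3)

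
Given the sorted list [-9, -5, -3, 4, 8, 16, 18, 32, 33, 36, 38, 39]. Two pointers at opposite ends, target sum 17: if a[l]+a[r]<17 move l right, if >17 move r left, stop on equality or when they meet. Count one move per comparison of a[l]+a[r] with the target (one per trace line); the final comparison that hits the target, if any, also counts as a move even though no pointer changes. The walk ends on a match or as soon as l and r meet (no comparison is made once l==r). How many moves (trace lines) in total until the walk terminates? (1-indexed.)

11 moves

[1,12] -9+39=30 >17 → r--
[1,11] -9+38=29 >17 → r--
[1,10] -9+36=27 >17 → r--
[1,9] -9+33=24 >17 → r--
[1,8] -9+32=23 >17 → r--
[1,7] -9+18=9 <17 → l++
[2,7] -5+18=13 <17 → l++
[3,7] -3+18=15 <17 → l++
[4,7] 4+18=22 >17 → r--
[4,6] 4+16=20 >17 → r--
[4,5] 4+8=12 <17 → l++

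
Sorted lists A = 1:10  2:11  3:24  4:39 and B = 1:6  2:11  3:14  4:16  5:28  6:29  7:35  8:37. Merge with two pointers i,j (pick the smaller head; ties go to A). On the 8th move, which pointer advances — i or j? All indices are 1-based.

i=1 j=1: A[i]=10>B[j]=6 take 6, j++
i=1 j=2: A[i]=10<=B[j]=11 take 10, i++
i=2 j=2: A[i]=11<=B[j]=11 take 11, i++
i=3 j=2: A[i]=24>B[j]=11 take 11, j++
i=3 j=3: A[i]=24>B[j]=14 take 14, j++
i=3 j=4: A[i]=24>B[j]=16 take 16, j++
i=3 j=5: A[i]=24<=B[j]=28 take 24, i++
i=4 j=5: A[i]=39>B[j]=28 take 28, j++

j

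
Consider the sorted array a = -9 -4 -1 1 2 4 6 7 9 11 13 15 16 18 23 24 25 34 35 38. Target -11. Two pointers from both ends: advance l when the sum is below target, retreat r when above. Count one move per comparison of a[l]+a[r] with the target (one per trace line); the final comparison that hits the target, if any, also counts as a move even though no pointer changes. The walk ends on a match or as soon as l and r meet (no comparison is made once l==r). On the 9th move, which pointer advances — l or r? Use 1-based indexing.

r

l=1 r=20: -9+38=29 >-11, r--
l=1 r=19: -9+35=26 >-11, r--
l=1 r=18: -9+34=25 >-11, r--
l=1 r=17: -9+25=16 >-11, r--
l=1 r=16: -9+24=15 >-11, r--
l=1 r=15: -9+23=14 >-11, r--
l=1 r=14: -9+18=9 >-11, r--
l=1 r=13: -9+16=7 >-11, r--
l=1 r=12: -9+15=6 >-11, r--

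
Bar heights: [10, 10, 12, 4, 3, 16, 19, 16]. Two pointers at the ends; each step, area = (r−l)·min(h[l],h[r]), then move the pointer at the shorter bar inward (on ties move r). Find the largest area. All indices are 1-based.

max area = 70

l=1 r=8: min(10,16)*7=70 best=70 *, l++
l=2 r=8: min(10,16)*6=60 best=70, l++
l=3 r=8: min(12,16)*5=60 best=70, l++
l=4 r=8: min(4,16)*4=16 best=70, l++
l=5 r=8: min(3,16)*3=9 best=70, l++
l=6 r=8: min(16,16)*2=32 best=70, r--
l=6 r=7: min(16,19)*1=16 best=70, l++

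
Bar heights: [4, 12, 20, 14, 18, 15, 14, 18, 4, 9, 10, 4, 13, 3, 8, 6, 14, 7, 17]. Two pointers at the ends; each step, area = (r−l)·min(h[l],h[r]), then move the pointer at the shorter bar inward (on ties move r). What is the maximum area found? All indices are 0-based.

max area = 272

l=0 r=18: min(4,17)*18=72 best=72 *, l++
l=1 r=18: min(12,17)*17=204 best=204 *, l++
l=2 r=18: min(20,17)*16=272 best=272 *, r--
l=2 r=17: min(20,7)*15=105 best=272, r--
l=2 r=16: min(20,14)*14=196 best=272, r--
l=2 r=15: min(20,6)*13=78 best=272, r--
l=2 r=14: min(20,8)*12=96 best=272, r--
l=2 r=13: min(20,3)*11=33 best=272, r--
l=2 r=12: min(20,13)*10=130 best=272, r--
l=2 r=11: min(20,4)*9=36 best=272, r--
l=2 r=10: min(20,10)*8=80 best=272, r--
l=2 r=9: min(20,9)*7=63 best=272, r--
l=2 r=8: min(20,4)*6=24 best=272, r--
l=2 r=7: min(20,18)*5=90 best=272, r--
l=2 r=6: min(20,14)*4=56 best=272, r--
l=2 r=5: min(20,15)*3=45 best=272, r--
l=2 r=4: min(20,18)*2=36 best=272, r--
l=2 r=3: min(20,14)*1=14 best=272, r--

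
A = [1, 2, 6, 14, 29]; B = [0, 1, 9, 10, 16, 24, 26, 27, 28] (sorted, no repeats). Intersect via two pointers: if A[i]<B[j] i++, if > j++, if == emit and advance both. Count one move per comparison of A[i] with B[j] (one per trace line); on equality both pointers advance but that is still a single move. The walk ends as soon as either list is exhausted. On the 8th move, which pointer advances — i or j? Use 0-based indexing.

[i=0,j=0] 1>0 → j++
[i=0,j=1] 1==1 emit → i++,j++
[i=1,j=2] 2<9 → i++
[i=2,j=2] 6<9 → i++
[i=3,j=2] 14>9 → j++
[i=3,j=3] 14>10 → j++
[i=3,j=4] 14<16 → i++
[i=4,j=4] 29>16 → j++

j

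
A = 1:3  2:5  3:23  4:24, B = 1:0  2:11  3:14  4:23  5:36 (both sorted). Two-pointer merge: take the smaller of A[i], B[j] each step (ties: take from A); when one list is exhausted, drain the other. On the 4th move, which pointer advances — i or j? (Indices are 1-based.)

[i=1,j=1] A[i]=3>B[j]=0 take 0 → j++
[i=1,j=2] A[i]=3<=B[j]=11 take 3 → i++
[i=2,j=2] A[i]=5<=B[j]=11 take 5 → i++
[i=3,j=2] A[i]=23>B[j]=11 take 11 → j++

j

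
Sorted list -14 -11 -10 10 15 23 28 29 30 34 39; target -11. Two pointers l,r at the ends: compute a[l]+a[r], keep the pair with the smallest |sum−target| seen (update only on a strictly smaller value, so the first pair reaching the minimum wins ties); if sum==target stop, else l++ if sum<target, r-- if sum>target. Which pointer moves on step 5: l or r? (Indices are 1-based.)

r

l=1 r=11: -14+39=25 d=36 *, r--
l=1 r=10: -14+34=20 d=31 *, r--
l=1 r=9: -14+30=16 d=27 *, r--
l=1 r=8: -14+29=15 d=26 *, r--
l=1 r=7: -14+28=14 d=25 *, r--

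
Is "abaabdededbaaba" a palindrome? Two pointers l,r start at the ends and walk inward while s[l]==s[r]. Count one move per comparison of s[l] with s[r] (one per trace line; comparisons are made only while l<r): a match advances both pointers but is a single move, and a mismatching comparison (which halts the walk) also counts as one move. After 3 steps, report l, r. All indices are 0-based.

l=3, r=11

l=0 r=14: 'a'=='a', l++,r--
l=1 r=13: 'b'=='b', l++,r--
l=2 r=12: 'a'=='a', l++,r--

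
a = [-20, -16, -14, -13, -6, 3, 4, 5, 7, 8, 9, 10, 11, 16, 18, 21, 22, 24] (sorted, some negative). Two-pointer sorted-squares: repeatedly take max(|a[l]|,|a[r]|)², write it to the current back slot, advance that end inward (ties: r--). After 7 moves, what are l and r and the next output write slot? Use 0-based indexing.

l=0 r=17: |-20|<=|24| out[17]=576, r--
l=0 r=16: |-20|<=|22| out[16]=484, r--
l=0 r=15: |-20|<=|21| out[15]=441, r--
l=0 r=14: |-20|>|18| out[14]=400, l++
l=1 r=14: |-16|<=|18| out[13]=324, r--
l=1 r=13: |-16|<=|16| out[12]=256, r--
l=1 r=12: |-16|>|11| out[11]=256, l++

l=2, r=12, next write slot=10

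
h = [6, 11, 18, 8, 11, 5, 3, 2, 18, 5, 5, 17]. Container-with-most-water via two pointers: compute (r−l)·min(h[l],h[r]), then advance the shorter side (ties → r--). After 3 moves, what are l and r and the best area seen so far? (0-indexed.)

l=0 r=11: min(6,17)*11=66 best=66 *, l++
l=1 r=11: min(11,17)*10=110 best=110 *, l++
l=2 r=11: min(18,17)*9=153 best=153 *, r--

l=2, r=10, best area=153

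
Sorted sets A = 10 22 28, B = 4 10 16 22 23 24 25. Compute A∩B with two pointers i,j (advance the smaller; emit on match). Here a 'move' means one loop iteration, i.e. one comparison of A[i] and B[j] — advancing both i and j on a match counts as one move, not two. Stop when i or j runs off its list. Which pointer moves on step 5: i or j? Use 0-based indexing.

i=0 j=0: 10>4, j++
i=0 j=1: 10==10 emit, i++,j++
i=1 j=2: 22>16, j++
i=1 j=3: 22==22 emit, i++,j++
i=2 j=4: 28>23, j++

j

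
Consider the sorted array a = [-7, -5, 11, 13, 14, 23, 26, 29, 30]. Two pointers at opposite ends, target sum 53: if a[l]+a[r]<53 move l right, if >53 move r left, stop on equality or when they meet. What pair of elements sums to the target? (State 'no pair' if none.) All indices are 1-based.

[1,9] -7+30=23 <53 → l++
[2,9] -5+30=25 <53 → l++
[3,9] 11+30=41 <53 → l++
[4,9] 13+30=43 <53 → l++
[5,9] 14+30=44 <53 → l++
[6,9] 23+30=53 → found

(23, 30)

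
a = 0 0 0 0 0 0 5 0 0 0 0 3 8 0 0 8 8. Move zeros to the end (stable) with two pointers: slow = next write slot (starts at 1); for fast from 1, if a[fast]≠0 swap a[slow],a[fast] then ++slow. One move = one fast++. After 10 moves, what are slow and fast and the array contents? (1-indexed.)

(s=1,f=1) a[fast]=0 → fast++
(s=1,f=2) a[fast]=0 → fast++
(s=1,f=3) a[fast]=0 → fast++
(s=1,f=4) a[fast]=0 → fast++
(s=1,f=5) a[fast]=0 → fast++
(s=1,f=6) a[fast]=0 → fast++
(s=1,f=7) a[fast]=5≠0 swap→a[1]=5 → slow++,fast++
(s=2,f=8) a[fast]=0 → fast++
(s=2,f=9) a[fast]=0 → fast++
(s=2,f=10) a[fast]=0 → fast++

slow=2, fast=11, a=[5, 0, 0, 0, 0, 0, 0, 0, 0, 0, 0, 3, 8, 0, 0, 8, 8]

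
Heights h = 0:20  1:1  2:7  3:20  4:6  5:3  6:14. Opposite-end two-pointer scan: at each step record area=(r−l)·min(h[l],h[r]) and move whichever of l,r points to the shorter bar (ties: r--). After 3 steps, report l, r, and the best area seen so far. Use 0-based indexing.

l=0, r=3, best area=84

[0,6] min(20,14)*6=84 best=84 * → r--
[0,5] min(20,3)*5=15 best=84 → r--
[0,4] min(20,6)*4=24 best=84 → r--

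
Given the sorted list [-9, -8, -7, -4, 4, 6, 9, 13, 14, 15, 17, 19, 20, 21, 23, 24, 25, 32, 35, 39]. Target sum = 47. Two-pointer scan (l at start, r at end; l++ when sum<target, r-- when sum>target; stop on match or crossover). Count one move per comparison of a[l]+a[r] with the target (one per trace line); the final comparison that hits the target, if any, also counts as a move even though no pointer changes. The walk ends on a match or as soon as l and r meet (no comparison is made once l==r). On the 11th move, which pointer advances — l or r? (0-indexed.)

[0,19] -9+39=30 <47 → l++
[1,19] -8+39=31 <47 → l++
[2,19] -7+39=32 <47 → l++
[3,19] -4+39=35 <47 → l++
[4,19] 4+39=43 <47 → l++
[5,19] 6+39=45 <47 → l++
[6,19] 9+39=48 >47 → r--
[6,18] 9+35=44 <47 → l++
[7,18] 13+35=48 >47 → r--
[7,17] 13+32=45 <47 → l++
[8,17] 14+32=46 <47 → l++

l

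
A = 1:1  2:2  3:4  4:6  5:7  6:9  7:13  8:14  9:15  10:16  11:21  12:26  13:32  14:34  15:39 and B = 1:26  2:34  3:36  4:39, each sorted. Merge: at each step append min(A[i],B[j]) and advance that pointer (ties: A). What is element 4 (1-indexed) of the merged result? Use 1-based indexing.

merged[4] = 6

[i=1,j=1] A[i]=1<=B[j]=26 take 1 → i++
[i=2,j=1] A[i]=2<=B[j]=26 take 2 → i++
[i=3,j=1] A[i]=4<=B[j]=26 take 4 → i++
[i=4,j=1] A[i]=6<=B[j]=26 take 6 → i++
[i=5,j=1] A[i]=7<=B[j]=26 take 7 → i++
[i=6,j=1] A[i]=9<=B[j]=26 take 9 → i++
[i=7,j=1] A[i]=13<=B[j]=26 take 13 → i++
[i=8,j=1] A[i]=14<=B[j]=26 take 14 → i++
[i=9,j=1] A[i]=15<=B[j]=26 take 15 → i++
[i=10,j=1] A[i]=16<=B[j]=26 take 16 → i++
[i=11,j=1] A[i]=21<=B[j]=26 take 21 → i++
[i=12,j=1] A[i]=26<=B[j]=26 take 26 → i++
[i=13,j=1] A[i]=32>B[j]=26 take 26 → j++
[i=13,j=2] A[i]=32<=B[j]=34 take 32 → i++
[i=14,j=2] A[i]=34<=B[j]=34 take 34 → i++
[i=15,j=2] A[i]=39>B[j]=34 take 34 → j++
[i=15,j=3] A[i]=39>B[j]=36 take 36 → j++
[i=15,j=4] A[i]=39<=B[j]=39 take 39 → i++
[i=16,j=4] A done, take B[j]=39 → j++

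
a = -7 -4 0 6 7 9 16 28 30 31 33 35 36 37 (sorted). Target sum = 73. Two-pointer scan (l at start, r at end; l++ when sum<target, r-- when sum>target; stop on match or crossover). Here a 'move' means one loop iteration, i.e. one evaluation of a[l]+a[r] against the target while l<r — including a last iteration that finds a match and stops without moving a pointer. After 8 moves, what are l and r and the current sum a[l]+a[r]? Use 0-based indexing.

l=8, r=13, sum=67

[0,13] -7+37=30 <73 → l++
[1,13] -4+37=33 <73 → l++
[2,13] 0+37=37 <73 → l++
[3,13] 6+37=43 <73 → l++
[4,13] 7+37=44 <73 → l++
[5,13] 9+37=46 <73 → l++
[6,13] 16+37=53 <73 → l++
[7,13] 28+37=65 <73 → l++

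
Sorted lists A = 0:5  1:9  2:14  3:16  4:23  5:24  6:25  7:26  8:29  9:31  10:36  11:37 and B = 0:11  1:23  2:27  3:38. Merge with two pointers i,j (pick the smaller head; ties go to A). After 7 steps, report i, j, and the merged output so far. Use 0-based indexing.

i=5, j=2, merged so far=[5, 9, 11, 14, 16, 23, 23]

i=0 j=0: A[i]=5<=B[j]=11 take 5, i++
i=1 j=0: A[i]=9<=B[j]=11 take 9, i++
i=2 j=0: A[i]=14>B[j]=11 take 11, j++
i=2 j=1: A[i]=14<=B[j]=23 take 14, i++
i=3 j=1: A[i]=16<=B[j]=23 take 16, i++
i=4 j=1: A[i]=23<=B[j]=23 take 23, i++
i=5 j=1: A[i]=24>B[j]=23 take 23, j++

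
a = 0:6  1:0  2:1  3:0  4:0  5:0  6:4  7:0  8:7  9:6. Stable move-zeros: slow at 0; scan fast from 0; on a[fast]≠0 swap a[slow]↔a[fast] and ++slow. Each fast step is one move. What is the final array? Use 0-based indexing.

[6, 1, 4, 7, 6, 0, 0, 0, 0, 0]

(s=0,f=0) a[fast]=6≠0 swap→a[0]=6 → slow++,fast++
(s=1,f=1) a[fast]=0 → fast++
(s=1,f=2) a[fast]=1≠0 swap→a[1]=1 → slow++,fast++
(s=2,f=3) a[fast]=0 → fast++
(s=2,f=4) a[fast]=0 → fast++
(s=2,f=5) a[fast]=0 → fast++
(s=2,f=6) a[fast]=4≠0 swap→a[2]=4 → slow++,fast++
(s=3,f=7) a[fast]=0 → fast++
(s=3,f=8) a[fast]=7≠0 swap→a[3]=7 → slow++,fast++
(s=4,f=9) a[fast]=6≠0 swap→a[4]=6 → slow++,fast++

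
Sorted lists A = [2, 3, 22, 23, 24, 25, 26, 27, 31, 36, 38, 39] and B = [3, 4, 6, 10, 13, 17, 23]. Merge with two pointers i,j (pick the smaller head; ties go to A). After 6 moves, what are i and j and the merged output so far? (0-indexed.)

i=2, j=4, merged so far=[2, 3, 3, 4, 6, 10]

i=0 j=0: A[i]=2<=B[j]=3 take 2, i++
i=1 j=0: A[i]=3<=B[j]=3 take 3, i++
i=2 j=0: A[i]=22>B[j]=3 take 3, j++
i=2 j=1: A[i]=22>B[j]=4 take 4, j++
i=2 j=2: A[i]=22>B[j]=6 take 6, j++
i=2 j=3: A[i]=22>B[j]=10 take 10, j++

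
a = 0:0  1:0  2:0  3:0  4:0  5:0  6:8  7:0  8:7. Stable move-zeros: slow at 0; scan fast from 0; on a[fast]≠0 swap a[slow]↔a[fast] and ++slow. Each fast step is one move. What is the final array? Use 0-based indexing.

slow=0 fast=0: a[fast]=0, fast++
slow=0 fast=1: a[fast]=0, fast++
slow=0 fast=2: a[fast]=0, fast++
slow=0 fast=3: a[fast]=0, fast++
slow=0 fast=4: a[fast]=0, fast++
slow=0 fast=5: a[fast]=0, fast++
slow=0 fast=6: a[fast]=8≠0 swap→a[0]=8, slow++,fast++
slow=1 fast=7: a[fast]=0, fast++
slow=1 fast=8: a[fast]=7≠0 swap→a[1]=7, slow++,fast++

[8, 7, 0, 0, 0, 0, 0, 0, 0]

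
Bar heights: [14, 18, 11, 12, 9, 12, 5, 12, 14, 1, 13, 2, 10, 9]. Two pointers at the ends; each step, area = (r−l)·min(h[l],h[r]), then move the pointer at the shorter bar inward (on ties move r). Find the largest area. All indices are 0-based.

l=0 r=13: min(14,9)*13=117 best=117 *, r--
l=0 r=12: min(14,10)*12=120 best=120 *, r--
l=0 r=11: min(14,2)*11=22 best=120, r--
l=0 r=10: min(14,13)*10=130 best=130 *, r--
l=0 r=9: min(14,1)*9=9 best=130, r--
l=0 r=8: min(14,14)*8=112 best=130, r--
l=0 r=7: min(14,12)*7=84 best=130, r--
l=0 r=6: min(14,5)*6=30 best=130, r--
l=0 r=5: min(14,12)*5=60 best=130, r--
l=0 r=4: min(14,9)*4=36 best=130, r--
l=0 r=3: min(14,12)*3=36 best=130, r--
l=0 r=2: min(14,11)*2=22 best=130, r--
l=0 r=1: min(14,18)*1=14 best=130, l++

max area = 130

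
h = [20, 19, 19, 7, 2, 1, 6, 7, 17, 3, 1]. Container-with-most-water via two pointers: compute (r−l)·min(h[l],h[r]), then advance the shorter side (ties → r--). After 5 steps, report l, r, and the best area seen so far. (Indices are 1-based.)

l=1, r=6, best area=136

l=1 r=11: min(20,1)*10=10 best=10 *, r--
l=1 r=10: min(20,3)*9=27 best=27 *, r--
l=1 r=9: min(20,17)*8=136 best=136 *, r--
l=1 r=8: min(20,7)*7=49 best=136, r--
l=1 r=7: min(20,6)*6=36 best=136, r--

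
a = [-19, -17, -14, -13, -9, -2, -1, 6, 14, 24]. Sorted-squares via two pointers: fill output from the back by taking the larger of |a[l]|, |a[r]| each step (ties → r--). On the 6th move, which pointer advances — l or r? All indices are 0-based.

[0,9] |-19|<=|24| out[9]=576 → r--
[0,8] |-19|>|14| out[8]=361 → l++
[1,8] |-17|>|14| out[7]=289 → l++
[2,8] |-14|<=|14| out[6]=196 → r--
[2,7] |-14|>|6| out[5]=196 → l++
[3,7] |-13|>|6| out[4]=169 → l++

l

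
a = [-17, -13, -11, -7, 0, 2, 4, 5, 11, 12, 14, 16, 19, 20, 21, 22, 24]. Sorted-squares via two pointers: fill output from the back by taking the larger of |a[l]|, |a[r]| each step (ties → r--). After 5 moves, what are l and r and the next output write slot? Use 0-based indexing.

[0,16] |-17|<=|24| out[16]=576 → r--
[0,15] |-17|<=|22| out[15]=484 → r--
[0,14] |-17|<=|21| out[14]=441 → r--
[0,13] |-17|<=|20| out[13]=400 → r--
[0,12] |-17|<=|19| out[12]=361 → r--

l=0, r=11, next write slot=11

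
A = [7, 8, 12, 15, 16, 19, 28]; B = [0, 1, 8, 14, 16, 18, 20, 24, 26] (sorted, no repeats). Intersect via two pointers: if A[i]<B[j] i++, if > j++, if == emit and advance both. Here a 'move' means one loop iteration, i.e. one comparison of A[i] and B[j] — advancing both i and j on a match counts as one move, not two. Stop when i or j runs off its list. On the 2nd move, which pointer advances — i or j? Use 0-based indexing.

j

i=0 j=0: 7>0, j++
i=0 j=1: 7>1, j++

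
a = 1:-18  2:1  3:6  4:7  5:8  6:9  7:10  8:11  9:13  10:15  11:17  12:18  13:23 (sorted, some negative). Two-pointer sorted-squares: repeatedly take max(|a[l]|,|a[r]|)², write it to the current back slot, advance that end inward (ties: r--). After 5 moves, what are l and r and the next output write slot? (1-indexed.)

l=1 r=13: |-18|<=|23| out[13]=529, r--
l=1 r=12: |-18|<=|18| out[12]=324, r--
l=1 r=11: |-18|>|17| out[11]=324, l++
l=2 r=11: |1|<=|17| out[10]=289, r--
l=2 r=10: |1|<=|15| out[9]=225, r--

l=2, r=9, next write slot=8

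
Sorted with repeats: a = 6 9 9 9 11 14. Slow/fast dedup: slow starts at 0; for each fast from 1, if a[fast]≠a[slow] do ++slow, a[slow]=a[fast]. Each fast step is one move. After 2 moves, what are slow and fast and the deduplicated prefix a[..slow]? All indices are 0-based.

slow=1, fast=3, prefix=[6, 9]

(s=0,f=1) a[fast]=9≠a[slow]=6 write a[1]=9 → slow++,fast++
(s=1,f=2) a[fast]=9=a[slow] dup → fast++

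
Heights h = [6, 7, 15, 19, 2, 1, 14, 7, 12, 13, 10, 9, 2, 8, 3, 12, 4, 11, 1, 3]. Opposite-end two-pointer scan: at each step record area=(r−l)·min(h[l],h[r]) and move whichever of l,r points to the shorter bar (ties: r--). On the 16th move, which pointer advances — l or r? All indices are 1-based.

[1,20] min(6,3)*19=57 best=57 * → r--
[1,19] min(6,1)*18=18 best=57 → r--
[1,18] min(6,11)*17=102 best=102 * → l++
[2,18] min(7,11)*16=112 best=112 * → l++
[3,18] min(15,11)*15=165 best=165 * → r--
[3,17] min(15,4)*14=56 best=165 → r--
[3,16] min(15,12)*13=156 best=165 → r--
[3,15] min(15,3)*12=36 best=165 → r--
[3,14] min(15,8)*11=88 best=165 → r--
[3,13] min(15,2)*10=20 best=165 → r--
[3,12] min(15,9)*9=81 best=165 → r--
[3,11] min(15,10)*8=80 best=165 → r--
[3,10] min(15,13)*7=91 best=165 → r--
[3,9] min(15,12)*6=72 best=165 → r--
[3,8] min(15,7)*5=35 best=165 → r--
[3,7] min(15,14)*4=56 best=165 → r--

r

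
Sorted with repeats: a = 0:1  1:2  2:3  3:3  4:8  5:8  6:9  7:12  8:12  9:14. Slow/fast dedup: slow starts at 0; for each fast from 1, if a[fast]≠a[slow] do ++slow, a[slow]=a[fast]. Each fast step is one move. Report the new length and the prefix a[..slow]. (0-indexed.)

length 7; prefix = [1, 2, 3, 8, 9, 12, 14]

slow=0 fast=1: a[fast]=2≠a[slow]=1 write a[1]=2, slow++,fast++
slow=1 fast=2: a[fast]=3≠a[slow]=2 write a[2]=3, slow++,fast++
slow=2 fast=3: a[fast]=3=a[slow] dup, fast++
slow=2 fast=4: a[fast]=8≠a[slow]=3 write a[3]=8, slow++,fast++
slow=3 fast=5: a[fast]=8=a[slow] dup, fast++
slow=3 fast=6: a[fast]=9≠a[slow]=8 write a[4]=9, slow++,fast++
slow=4 fast=7: a[fast]=12≠a[slow]=9 write a[5]=12, slow++,fast++
slow=5 fast=8: a[fast]=12=a[slow] dup, fast++
slow=5 fast=9: a[fast]=14≠a[slow]=12 write a[6]=14, slow++,fast++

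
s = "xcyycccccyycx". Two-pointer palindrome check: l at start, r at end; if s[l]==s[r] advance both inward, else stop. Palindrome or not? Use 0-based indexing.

palindrome

[0,12] 'x'=='x' → l++,r--
[1,11] 'c'=='c' → l++,r--
[2,10] 'y'=='y' → l++,r--
[3,9] 'y'=='y' → l++,r--
[4,8] 'c'=='c' → l++,r--
[5,7] 'c'=='c' → l++,r--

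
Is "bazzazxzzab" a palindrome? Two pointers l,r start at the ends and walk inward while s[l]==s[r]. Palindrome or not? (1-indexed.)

not a palindrome (mismatch at 5,7)

[1,11] 'b'=='b' → l++,r--
[2,10] 'a'=='a' → l++,r--
[3,9] 'z'=='z' → l++,r--
[4,8] 'z'=='z' → l++,r--
[5,7] 'a'!='x' → stop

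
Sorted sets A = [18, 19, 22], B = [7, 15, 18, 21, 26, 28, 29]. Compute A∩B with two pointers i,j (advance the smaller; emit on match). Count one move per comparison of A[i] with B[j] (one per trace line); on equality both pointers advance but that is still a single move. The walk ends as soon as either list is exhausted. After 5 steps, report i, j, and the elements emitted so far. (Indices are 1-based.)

i=1 j=1: 18>7, j++
i=1 j=2: 18>15, j++
i=1 j=3: 18==18 emit, i++,j++
i=2 j=4: 19<21, i++
i=3 j=4: 22>21, j++

i=3, j=5, emitted=[18]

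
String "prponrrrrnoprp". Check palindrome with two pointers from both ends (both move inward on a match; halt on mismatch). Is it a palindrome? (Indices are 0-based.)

palindrome

l=0 r=13: 'p'=='p', l++,r--
l=1 r=12: 'r'=='r', l++,r--
l=2 r=11: 'p'=='p', l++,r--
l=3 r=10: 'o'=='o', l++,r--
l=4 r=9: 'n'=='n', l++,r--
l=5 r=8: 'r'=='r', l++,r--
l=6 r=7: 'r'=='r', l++,r--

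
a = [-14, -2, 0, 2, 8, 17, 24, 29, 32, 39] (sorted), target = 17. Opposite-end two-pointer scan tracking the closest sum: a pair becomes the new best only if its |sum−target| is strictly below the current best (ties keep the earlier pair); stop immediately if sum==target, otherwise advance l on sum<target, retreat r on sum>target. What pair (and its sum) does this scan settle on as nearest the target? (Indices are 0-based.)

[0,9] -14+39=25 d=8 * → r--
[0,8] -14+32=18 d=1 * → r--
[0,7] -14+29=15 d=2 → l++
[1,7] -2+29=27 d=10 → r--
[1,6] -2+24=22 d=5 → r--
[1,5] -2+17=15 d=2 → l++
[2,5] 0+17=17 d=0 * → stop

pair (0, 17) with sum 17 (|Δ|=0)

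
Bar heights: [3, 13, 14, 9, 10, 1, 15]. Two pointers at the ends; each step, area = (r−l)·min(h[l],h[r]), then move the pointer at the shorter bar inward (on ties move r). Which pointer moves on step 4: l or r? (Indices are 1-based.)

l

l=1 r=7: min(3,15)*6=18 best=18 *, l++
l=2 r=7: min(13,15)*5=65 best=65 *, l++
l=3 r=7: min(14,15)*4=56 best=65, l++
l=4 r=7: min(9,15)*3=27 best=65, l++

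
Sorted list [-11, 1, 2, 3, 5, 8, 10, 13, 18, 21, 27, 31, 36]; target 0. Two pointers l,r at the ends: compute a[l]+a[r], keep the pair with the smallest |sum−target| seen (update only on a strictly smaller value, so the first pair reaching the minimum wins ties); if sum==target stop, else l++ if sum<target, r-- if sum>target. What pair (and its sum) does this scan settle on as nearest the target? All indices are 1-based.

[1,13] -11+36=25 d=25 * → r--
[1,12] -11+31=20 d=20 * → r--
[1,11] -11+27=16 d=16 * → r--
[1,10] -11+21=10 d=10 * → r--
[1,9] -11+18=7 d=7 * → r--
[1,8] -11+13=2 d=2 * → r--
[1,7] -11+10=-1 d=1 * → l++
[2,7] 1+10=11 d=11 → r--
[2,6] 1+8=9 d=9 → r--
[2,5] 1+5=6 d=6 → r--
[2,4] 1+3=4 d=4 → r--
[2,3] 1+2=3 d=3 → r--

pair (-11, 10) with sum -1 (|Δ|=1)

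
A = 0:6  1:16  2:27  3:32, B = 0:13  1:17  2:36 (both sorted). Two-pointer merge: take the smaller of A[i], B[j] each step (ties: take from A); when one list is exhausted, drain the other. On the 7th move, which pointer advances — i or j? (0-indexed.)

i=0 j=0: A[i]=6<=B[j]=13 take 6, i++
i=1 j=0: A[i]=16>B[j]=13 take 13, j++
i=1 j=1: A[i]=16<=B[j]=17 take 16, i++
i=2 j=1: A[i]=27>B[j]=17 take 17, j++
i=2 j=2: A[i]=27<=B[j]=36 take 27, i++
i=3 j=2: A[i]=32<=B[j]=36 take 32, i++
i=4 j=2: A done, take B[j]=36, j++

j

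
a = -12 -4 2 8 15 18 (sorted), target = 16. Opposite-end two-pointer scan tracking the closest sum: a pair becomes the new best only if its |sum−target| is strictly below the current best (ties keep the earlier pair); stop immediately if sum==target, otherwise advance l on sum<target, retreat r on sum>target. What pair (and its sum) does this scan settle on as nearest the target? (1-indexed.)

pair (2, 15) with sum 17 (|Δ|=1)

[1,6] -12+18=6 d=10 * → l++
[2,6] -4+18=14 d=2 * → l++
[3,6] 2+18=20 d=4 → r--
[3,5] 2+15=17 d=1 * → r--
[3,4] 2+8=10 d=6 → l++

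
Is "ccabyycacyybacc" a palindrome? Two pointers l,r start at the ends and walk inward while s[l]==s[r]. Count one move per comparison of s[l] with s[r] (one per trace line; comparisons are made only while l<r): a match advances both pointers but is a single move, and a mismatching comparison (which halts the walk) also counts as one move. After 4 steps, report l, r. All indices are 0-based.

l=0 r=14: 'c'=='c', l++,r--
l=1 r=13: 'c'=='c', l++,r--
l=2 r=12: 'a'=='a', l++,r--
l=3 r=11: 'b'=='b', l++,r--

l=4, r=10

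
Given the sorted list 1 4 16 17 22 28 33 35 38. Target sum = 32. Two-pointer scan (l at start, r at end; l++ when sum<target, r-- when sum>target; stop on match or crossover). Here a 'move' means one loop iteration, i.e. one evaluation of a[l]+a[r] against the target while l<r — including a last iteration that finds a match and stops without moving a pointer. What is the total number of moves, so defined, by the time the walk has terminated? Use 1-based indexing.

5 moves

[1,9] 1+38=39 >32 → r--
[1,8] 1+35=36 >32 → r--
[1,7] 1+33=34 >32 → r--
[1,6] 1+28=29 <32 → l++
[2,6] 4+28=32 → found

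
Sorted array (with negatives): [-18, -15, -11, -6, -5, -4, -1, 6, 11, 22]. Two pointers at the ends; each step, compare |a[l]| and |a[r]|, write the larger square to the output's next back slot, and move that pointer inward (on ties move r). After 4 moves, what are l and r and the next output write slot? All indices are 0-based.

l=2, r=7, next write slot=5

l=0 r=9: |-18|<=|22| out[9]=484, r--
l=0 r=8: |-18|>|11| out[8]=324, l++
l=1 r=8: |-15|>|11| out[7]=225, l++
l=2 r=8: |-11|<=|11| out[6]=121, r--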